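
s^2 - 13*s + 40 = (s - 8)*(s - 5)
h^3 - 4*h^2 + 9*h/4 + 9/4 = (h - 3)*(h - 3/2)*(h + 1/2)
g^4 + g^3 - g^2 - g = g*(g - 1)*(g + 1)^2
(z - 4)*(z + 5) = z^2 + z - 20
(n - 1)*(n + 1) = n^2 - 1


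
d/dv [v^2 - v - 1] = 2*v - 1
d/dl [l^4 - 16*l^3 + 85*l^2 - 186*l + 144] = 4*l^3 - 48*l^2 + 170*l - 186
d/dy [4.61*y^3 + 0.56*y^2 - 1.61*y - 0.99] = 13.83*y^2 + 1.12*y - 1.61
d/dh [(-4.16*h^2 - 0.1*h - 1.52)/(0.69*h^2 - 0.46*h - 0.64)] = (1.9826*h^2 + 7.4224*h - 0.6352)/(0.4761*h^4 - 0.6348*h^3 - 0.6716*h^2 + 0.5888*h + 0.4096)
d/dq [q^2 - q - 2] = 2*q - 1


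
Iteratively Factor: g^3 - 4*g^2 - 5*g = (g - 5)*(g^2 + g) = (g - 5)*(g + 1)*(g)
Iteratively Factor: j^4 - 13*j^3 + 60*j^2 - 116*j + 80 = (j - 2)*(j^3 - 11*j^2 + 38*j - 40) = (j - 5)*(j - 2)*(j^2 - 6*j + 8) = (j - 5)*(j - 4)*(j - 2)*(j - 2)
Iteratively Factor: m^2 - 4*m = (m)*(m - 4)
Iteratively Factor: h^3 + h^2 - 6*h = (h - 2)*(h^2 + 3*h) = h*(h - 2)*(h + 3)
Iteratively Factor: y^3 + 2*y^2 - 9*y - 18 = (y + 2)*(y^2 - 9) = (y - 3)*(y + 2)*(y + 3)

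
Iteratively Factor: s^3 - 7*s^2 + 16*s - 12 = (s - 3)*(s^2 - 4*s + 4) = (s - 3)*(s - 2)*(s - 2)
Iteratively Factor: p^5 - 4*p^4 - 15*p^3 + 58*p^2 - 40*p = (p - 5)*(p^4 + p^3 - 10*p^2 + 8*p) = (p - 5)*(p - 2)*(p^3 + 3*p^2 - 4*p) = p*(p - 5)*(p - 2)*(p^2 + 3*p - 4) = p*(p - 5)*(p - 2)*(p - 1)*(p + 4)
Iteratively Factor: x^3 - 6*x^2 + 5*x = (x - 5)*(x^2 - x) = x*(x - 5)*(x - 1)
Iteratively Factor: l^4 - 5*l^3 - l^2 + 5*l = (l)*(l^3 - 5*l^2 - l + 5) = l*(l - 5)*(l^2 - 1) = l*(l - 5)*(l + 1)*(l - 1)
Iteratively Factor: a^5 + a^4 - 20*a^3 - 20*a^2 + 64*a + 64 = (a + 2)*(a^4 - a^3 - 18*a^2 + 16*a + 32) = (a + 2)*(a + 4)*(a^3 - 5*a^2 + 2*a + 8) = (a + 1)*(a + 2)*(a + 4)*(a^2 - 6*a + 8) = (a - 4)*(a + 1)*(a + 2)*(a + 4)*(a - 2)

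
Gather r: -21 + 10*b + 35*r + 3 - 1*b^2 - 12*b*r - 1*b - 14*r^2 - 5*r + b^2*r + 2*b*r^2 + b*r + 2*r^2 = -b^2 + 9*b + r^2*(2*b - 12) + r*(b^2 - 11*b + 30) - 18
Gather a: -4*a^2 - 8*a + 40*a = -4*a^2 + 32*a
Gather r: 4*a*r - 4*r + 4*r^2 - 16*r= 4*r^2 + r*(4*a - 20)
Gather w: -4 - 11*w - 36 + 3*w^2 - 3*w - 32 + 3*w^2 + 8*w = 6*w^2 - 6*w - 72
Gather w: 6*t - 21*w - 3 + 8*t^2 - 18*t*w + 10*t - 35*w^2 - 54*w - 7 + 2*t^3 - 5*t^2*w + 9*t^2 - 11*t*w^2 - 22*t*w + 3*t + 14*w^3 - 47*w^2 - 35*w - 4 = 2*t^3 + 17*t^2 + 19*t + 14*w^3 + w^2*(-11*t - 82) + w*(-5*t^2 - 40*t - 110) - 14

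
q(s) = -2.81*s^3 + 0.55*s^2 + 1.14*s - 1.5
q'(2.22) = -37.96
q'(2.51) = -49.21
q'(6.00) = -295.74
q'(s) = -8.43*s^2 + 1.1*s + 1.14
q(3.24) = -87.61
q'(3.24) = -83.79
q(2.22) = -27.00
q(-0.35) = -1.71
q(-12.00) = 4919.70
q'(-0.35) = -0.28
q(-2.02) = 21.60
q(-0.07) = -1.58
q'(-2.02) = -35.48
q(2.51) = -39.61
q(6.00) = -581.82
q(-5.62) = 508.25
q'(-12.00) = -1225.98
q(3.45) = -106.41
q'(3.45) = -95.40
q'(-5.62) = -271.30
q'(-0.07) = 1.02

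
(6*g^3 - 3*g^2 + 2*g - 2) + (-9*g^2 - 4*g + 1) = 6*g^3 - 12*g^2 - 2*g - 1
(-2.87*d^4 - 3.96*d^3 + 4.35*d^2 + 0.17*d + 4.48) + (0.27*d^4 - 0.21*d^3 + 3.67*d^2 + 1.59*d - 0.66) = -2.6*d^4 - 4.17*d^3 + 8.02*d^2 + 1.76*d + 3.82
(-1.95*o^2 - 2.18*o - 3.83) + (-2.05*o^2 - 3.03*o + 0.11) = -4.0*o^2 - 5.21*o - 3.72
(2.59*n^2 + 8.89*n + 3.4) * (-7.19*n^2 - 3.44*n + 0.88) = -18.6221*n^4 - 72.8287*n^3 - 52.7484*n^2 - 3.8728*n + 2.992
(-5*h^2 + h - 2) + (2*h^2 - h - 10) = -3*h^2 - 12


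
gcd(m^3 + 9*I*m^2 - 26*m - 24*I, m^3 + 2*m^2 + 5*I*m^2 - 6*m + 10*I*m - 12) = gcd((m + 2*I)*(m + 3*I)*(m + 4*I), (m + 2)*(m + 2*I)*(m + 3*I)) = m^2 + 5*I*m - 6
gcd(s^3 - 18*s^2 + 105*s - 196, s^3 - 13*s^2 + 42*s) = s - 7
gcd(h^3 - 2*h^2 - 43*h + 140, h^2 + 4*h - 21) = h + 7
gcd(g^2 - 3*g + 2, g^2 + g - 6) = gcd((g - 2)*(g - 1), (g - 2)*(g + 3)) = g - 2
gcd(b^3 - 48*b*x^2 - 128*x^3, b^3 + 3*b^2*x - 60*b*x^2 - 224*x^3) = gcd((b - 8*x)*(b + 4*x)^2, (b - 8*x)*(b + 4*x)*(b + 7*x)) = -b^2 + 4*b*x + 32*x^2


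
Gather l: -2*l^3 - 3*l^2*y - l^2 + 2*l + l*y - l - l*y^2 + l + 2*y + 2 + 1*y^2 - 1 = -2*l^3 + l^2*(-3*y - 1) + l*(-y^2 + y + 2) + y^2 + 2*y + 1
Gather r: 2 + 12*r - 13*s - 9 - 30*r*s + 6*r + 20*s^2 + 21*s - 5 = r*(18 - 30*s) + 20*s^2 + 8*s - 12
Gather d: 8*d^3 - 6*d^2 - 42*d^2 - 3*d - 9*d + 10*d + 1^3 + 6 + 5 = 8*d^3 - 48*d^2 - 2*d + 12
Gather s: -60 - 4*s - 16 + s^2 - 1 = s^2 - 4*s - 77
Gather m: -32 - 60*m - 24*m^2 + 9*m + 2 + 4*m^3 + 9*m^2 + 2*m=4*m^3 - 15*m^2 - 49*m - 30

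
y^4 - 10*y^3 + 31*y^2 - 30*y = y*(y - 5)*(y - 3)*(y - 2)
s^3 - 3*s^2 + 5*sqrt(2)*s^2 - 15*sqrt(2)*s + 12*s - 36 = (s - 3)*(s + 2*sqrt(2))*(s + 3*sqrt(2))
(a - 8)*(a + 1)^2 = a^3 - 6*a^2 - 15*a - 8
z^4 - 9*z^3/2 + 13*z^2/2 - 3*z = z*(z - 2)*(z - 3/2)*(z - 1)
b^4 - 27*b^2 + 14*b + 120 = (b - 4)*(b - 3)*(b + 2)*(b + 5)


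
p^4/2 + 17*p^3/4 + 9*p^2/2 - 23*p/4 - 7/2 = (p/2 + 1)*(p - 1)*(p + 1/2)*(p + 7)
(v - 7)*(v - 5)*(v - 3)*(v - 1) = v^4 - 16*v^3 + 86*v^2 - 176*v + 105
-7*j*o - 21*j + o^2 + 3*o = (-7*j + o)*(o + 3)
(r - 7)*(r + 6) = r^2 - r - 42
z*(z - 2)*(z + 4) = z^3 + 2*z^2 - 8*z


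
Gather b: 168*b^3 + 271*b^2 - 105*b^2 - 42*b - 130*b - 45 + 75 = 168*b^3 + 166*b^2 - 172*b + 30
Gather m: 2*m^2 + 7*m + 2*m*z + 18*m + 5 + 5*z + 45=2*m^2 + m*(2*z + 25) + 5*z + 50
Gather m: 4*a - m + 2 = 4*a - m + 2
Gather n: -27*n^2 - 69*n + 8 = -27*n^2 - 69*n + 8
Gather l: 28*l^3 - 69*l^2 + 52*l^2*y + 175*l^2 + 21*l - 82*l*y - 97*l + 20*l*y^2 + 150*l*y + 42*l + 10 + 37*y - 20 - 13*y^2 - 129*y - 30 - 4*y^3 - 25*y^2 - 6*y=28*l^3 + l^2*(52*y + 106) + l*(20*y^2 + 68*y - 34) - 4*y^3 - 38*y^2 - 98*y - 40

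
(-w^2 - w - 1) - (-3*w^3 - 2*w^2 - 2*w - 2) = 3*w^3 + w^2 + w + 1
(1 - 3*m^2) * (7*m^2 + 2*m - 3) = -21*m^4 - 6*m^3 + 16*m^2 + 2*m - 3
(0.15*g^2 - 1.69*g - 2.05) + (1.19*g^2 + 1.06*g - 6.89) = 1.34*g^2 - 0.63*g - 8.94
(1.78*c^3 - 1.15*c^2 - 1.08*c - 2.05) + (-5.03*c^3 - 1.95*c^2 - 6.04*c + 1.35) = -3.25*c^3 - 3.1*c^2 - 7.12*c - 0.7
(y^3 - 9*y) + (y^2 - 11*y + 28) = y^3 + y^2 - 20*y + 28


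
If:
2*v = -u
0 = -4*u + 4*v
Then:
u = 0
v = 0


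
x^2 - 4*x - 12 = (x - 6)*(x + 2)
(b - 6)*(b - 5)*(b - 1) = b^3 - 12*b^2 + 41*b - 30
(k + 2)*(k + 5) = k^2 + 7*k + 10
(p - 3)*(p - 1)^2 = p^3 - 5*p^2 + 7*p - 3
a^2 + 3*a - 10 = (a - 2)*(a + 5)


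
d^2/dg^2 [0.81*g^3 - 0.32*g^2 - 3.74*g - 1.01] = 4.86*g - 0.64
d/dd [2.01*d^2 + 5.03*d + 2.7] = 4.02*d + 5.03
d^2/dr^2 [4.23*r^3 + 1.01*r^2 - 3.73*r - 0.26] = 25.38*r + 2.02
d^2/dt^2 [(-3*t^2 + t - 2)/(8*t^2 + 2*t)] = 2*(14*t^3 - 48*t^2 - 12*t - 1)/(t^3*(64*t^3 + 48*t^2 + 12*t + 1))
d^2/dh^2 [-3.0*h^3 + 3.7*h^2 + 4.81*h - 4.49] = 7.4 - 18.0*h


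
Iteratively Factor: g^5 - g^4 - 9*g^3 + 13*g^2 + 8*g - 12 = (g + 3)*(g^4 - 4*g^3 + 3*g^2 + 4*g - 4) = (g + 1)*(g + 3)*(g^3 - 5*g^2 + 8*g - 4) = (g - 2)*(g + 1)*(g + 3)*(g^2 - 3*g + 2) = (g - 2)*(g - 1)*(g + 1)*(g + 3)*(g - 2)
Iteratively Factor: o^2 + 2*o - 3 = (o - 1)*(o + 3)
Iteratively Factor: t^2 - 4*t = (t - 4)*(t)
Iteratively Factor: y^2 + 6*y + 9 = (y + 3)*(y + 3)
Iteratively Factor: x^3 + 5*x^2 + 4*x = (x + 4)*(x^2 + x) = x*(x + 4)*(x + 1)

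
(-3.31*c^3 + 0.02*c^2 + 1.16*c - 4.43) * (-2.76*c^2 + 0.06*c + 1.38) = 9.1356*c^5 - 0.2538*c^4 - 7.7682*c^3 + 12.324*c^2 + 1.335*c - 6.1134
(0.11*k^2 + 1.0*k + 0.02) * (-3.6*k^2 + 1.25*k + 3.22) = -0.396*k^4 - 3.4625*k^3 + 1.5322*k^2 + 3.245*k + 0.0644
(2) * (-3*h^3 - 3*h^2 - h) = -6*h^3 - 6*h^2 - 2*h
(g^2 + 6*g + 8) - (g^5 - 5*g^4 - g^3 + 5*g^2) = -g^5 + 5*g^4 + g^3 - 4*g^2 + 6*g + 8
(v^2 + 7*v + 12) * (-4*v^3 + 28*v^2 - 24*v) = -4*v^5 + 124*v^3 + 168*v^2 - 288*v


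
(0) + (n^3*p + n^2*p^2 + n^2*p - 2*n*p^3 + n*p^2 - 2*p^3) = n^3*p + n^2*p^2 + n^2*p - 2*n*p^3 + n*p^2 - 2*p^3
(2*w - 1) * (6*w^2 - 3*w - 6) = 12*w^3 - 12*w^2 - 9*w + 6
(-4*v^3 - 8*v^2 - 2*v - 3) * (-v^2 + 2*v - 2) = 4*v^5 - 6*v^3 + 15*v^2 - 2*v + 6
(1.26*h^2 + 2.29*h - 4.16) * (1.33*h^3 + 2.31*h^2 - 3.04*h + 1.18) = 1.6758*h^5 + 5.9563*h^4 - 4.0733*h^3 - 15.0844*h^2 + 15.3486*h - 4.9088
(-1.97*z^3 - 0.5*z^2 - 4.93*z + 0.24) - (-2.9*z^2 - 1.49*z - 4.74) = -1.97*z^3 + 2.4*z^2 - 3.44*z + 4.98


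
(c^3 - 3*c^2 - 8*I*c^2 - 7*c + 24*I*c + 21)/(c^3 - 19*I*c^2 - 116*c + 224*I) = (c^2 - c*(3 + I) + 3*I)/(c^2 - 12*I*c - 32)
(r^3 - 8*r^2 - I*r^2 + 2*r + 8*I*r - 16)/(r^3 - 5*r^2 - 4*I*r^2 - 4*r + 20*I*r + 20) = (r^2 + r*(-8 + I) - 8*I)/(r^2 - r*(5 + 2*I) + 10*I)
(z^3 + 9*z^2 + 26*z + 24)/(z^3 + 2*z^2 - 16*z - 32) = (z + 3)/(z - 4)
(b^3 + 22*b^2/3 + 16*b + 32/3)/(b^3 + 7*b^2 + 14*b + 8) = (b + 4/3)/(b + 1)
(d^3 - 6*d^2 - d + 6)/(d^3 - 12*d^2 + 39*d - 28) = (d^2 - 5*d - 6)/(d^2 - 11*d + 28)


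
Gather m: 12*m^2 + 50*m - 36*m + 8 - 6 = 12*m^2 + 14*m + 2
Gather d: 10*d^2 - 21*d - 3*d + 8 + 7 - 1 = 10*d^2 - 24*d + 14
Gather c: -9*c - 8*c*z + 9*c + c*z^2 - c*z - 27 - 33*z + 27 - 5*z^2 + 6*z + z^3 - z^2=c*(z^2 - 9*z) + z^3 - 6*z^2 - 27*z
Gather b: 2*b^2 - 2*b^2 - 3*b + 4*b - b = 0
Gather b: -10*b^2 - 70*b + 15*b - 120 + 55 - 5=-10*b^2 - 55*b - 70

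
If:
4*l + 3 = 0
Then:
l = -3/4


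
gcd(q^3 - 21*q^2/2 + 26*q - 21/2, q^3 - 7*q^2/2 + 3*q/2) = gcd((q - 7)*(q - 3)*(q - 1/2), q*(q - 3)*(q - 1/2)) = q^2 - 7*q/2 + 3/2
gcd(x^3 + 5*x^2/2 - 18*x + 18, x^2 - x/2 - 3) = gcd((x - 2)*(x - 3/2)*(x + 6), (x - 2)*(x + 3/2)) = x - 2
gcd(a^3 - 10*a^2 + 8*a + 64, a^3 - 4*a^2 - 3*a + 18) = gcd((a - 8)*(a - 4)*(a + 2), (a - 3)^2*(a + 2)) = a + 2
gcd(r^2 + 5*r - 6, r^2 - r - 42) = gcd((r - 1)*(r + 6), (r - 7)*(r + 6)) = r + 6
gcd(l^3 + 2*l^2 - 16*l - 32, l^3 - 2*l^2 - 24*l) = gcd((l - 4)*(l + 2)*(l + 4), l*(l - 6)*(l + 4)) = l + 4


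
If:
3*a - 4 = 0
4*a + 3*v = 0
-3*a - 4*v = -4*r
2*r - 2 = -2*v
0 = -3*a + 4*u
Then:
No Solution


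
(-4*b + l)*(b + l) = -4*b^2 - 3*b*l + l^2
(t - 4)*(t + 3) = t^2 - t - 12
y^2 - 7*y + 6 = (y - 6)*(y - 1)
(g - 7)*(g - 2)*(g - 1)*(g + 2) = g^4 - 8*g^3 + 3*g^2 + 32*g - 28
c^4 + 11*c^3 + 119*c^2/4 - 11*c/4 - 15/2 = (c - 1/2)*(c + 1/2)*(c + 5)*(c + 6)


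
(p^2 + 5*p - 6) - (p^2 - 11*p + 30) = 16*p - 36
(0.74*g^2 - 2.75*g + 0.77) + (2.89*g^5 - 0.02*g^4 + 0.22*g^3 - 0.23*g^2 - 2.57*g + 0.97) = 2.89*g^5 - 0.02*g^4 + 0.22*g^3 + 0.51*g^2 - 5.32*g + 1.74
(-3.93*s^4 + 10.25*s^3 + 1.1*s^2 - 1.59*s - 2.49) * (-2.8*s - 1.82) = 11.004*s^5 - 21.5474*s^4 - 21.735*s^3 + 2.45*s^2 + 9.8658*s + 4.5318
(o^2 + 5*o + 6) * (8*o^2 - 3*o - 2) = 8*o^4 + 37*o^3 + 31*o^2 - 28*o - 12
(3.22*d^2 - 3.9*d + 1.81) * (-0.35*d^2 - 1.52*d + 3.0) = -1.127*d^4 - 3.5294*d^3 + 14.9545*d^2 - 14.4512*d + 5.43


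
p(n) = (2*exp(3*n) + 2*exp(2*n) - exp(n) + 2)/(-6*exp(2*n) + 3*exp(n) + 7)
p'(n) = (12*exp(2*n) - 3*exp(n))*(2*exp(3*n) + 2*exp(2*n) - exp(n) + 2)/(-6*exp(2*n) + 3*exp(n) + 7)^2 + (6*exp(3*n) + 4*exp(2*n) - exp(n))/(-6*exp(2*n) + 3*exp(n) + 7) = (-12*exp(4*n) + 12*exp(3*n) + 42*exp(2*n) + 52*exp(n) - 13)*exp(n)/(36*exp(4*n) - 36*exp(3*n) - 75*exp(2*n) + 42*exp(n) + 49)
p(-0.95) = 0.28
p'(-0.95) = 0.10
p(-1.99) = 0.26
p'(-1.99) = -0.01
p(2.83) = -6.18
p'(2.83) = -5.61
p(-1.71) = 0.26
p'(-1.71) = -0.01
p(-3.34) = 0.28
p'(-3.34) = -0.01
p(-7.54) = 0.29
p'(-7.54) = -0.00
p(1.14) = -1.88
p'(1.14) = -0.38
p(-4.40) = 0.28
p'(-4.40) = -0.00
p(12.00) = -54252.10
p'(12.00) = -54251.60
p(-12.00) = 0.29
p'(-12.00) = 0.00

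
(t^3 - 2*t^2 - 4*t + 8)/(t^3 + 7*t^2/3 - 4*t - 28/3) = 3*(t - 2)/(3*t + 7)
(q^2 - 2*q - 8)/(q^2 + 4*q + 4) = (q - 4)/(q + 2)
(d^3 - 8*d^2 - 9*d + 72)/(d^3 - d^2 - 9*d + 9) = (d - 8)/(d - 1)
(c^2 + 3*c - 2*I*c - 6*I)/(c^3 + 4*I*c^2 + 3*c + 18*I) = (c + 3)/(c^2 + 6*I*c - 9)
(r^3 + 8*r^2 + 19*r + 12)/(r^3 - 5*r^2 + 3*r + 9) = (r^2 + 7*r + 12)/(r^2 - 6*r + 9)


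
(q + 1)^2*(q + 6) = q^3 + 8*q^2 + 13*q + 6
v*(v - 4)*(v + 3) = v^3 - v^2 - 12*v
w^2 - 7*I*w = w*(w - 7*I)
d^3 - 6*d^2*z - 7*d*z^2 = d*(d - 7*z)*(d + z)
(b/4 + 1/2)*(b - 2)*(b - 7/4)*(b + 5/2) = b^4/4 + 3*b^3/16 - 67*b^2/32 - 3*b/4 + 35/8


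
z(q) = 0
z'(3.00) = 0.00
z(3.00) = 0.00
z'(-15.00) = 0.00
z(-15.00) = 0.00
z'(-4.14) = 0.00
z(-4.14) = 0.00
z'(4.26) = 0.00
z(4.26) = 0.00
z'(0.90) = 0.00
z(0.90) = 0.00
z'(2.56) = 0.00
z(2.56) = 0.00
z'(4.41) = 0.00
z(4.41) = 0.00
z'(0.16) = 0.00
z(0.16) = 0.00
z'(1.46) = 0.00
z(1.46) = 0.00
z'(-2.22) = 0.00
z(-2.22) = 0.00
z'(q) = 0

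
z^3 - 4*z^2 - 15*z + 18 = (z - 6)*(z - 1)*(z + 3)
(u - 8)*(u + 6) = u^2 - 2*u - 48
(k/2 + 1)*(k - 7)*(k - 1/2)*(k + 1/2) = k^4/2 - 5*k^3/2 - 57*k^2/8 + 5*k/8 + 7/4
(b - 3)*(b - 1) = b^2 - 4*b + 3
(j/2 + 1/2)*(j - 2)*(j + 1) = j^3/2 - 3*j/2 - 1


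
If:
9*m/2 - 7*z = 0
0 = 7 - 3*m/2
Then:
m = 14/3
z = 3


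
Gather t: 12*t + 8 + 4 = 12*t + 12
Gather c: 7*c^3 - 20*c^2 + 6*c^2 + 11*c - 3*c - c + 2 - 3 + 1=7*c^3 - 14*c^2 + 7*c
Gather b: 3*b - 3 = 3*b - 3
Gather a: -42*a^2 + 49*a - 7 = -42*a^2 + 49*a - 7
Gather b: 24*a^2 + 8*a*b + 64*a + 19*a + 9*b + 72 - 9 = 24*a^2 + 83*a + b*(8*a + 9) + 63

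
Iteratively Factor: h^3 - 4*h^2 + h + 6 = (h + 1)*(h^2 - 5*h + 6) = (h - 2)*(h + 1)*(h - 3)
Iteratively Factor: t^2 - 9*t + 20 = (t - 4)*(t - 5)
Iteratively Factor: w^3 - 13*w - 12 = (w - 4)*(w^2 + 4*w + 3) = (w - 4)*(w + 1)*(w + 3)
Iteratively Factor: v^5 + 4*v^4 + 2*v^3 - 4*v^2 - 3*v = (v)*(v^4 + 4*v^3 + 2*v^2 - 4*v - 3) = v*(v + 1)*(v^3 + 3*v^2 - v - 3) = v*(v - 1)*(v + 1)*(v^2 + 4*v + 3) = v*(v - 1)*(v + 1)^2*(v + 3)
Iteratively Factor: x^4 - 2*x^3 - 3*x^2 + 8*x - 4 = (x - 2)*(x^3 - 3*x + 2) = (x - 2)*(x - 1)*(x^2 + x - 2) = (x - 2)*(x - 1)*(x + 2)*(x - 1)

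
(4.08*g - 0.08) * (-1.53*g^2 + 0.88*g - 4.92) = -6.2424*g^3 + 3.7128*g^2 - 20.144*g + 0.3936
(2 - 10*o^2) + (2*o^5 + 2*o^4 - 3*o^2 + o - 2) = 2*o^5 + 2*o^4 - 13*o^2 + o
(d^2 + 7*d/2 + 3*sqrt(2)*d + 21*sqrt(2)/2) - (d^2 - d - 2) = 3*sqrt(2)*d + 9*d/2 + 2 + 21*sqrt(2)/2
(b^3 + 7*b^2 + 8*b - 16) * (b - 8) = b^4 - b^3 - 48*b^2 - 80*b + 128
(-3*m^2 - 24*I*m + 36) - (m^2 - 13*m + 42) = -4*m^2 + 13*m - 24*I*m - 6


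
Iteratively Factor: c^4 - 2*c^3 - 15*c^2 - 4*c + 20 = (c + 2)*(c^3 - 4*c^2 - 7*c + 10) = (c - 1)*(c + 2)*(c^2 - 3*c - 10) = (c - 5)*(c - 1)*(c + 2)*(c + 2)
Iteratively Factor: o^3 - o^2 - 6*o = (o)*(o^2 - o - 6) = o*(o - 3)*(o + 2)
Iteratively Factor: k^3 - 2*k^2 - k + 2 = (k - 2)*(k^2 - 1) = (k - 2)*(k + 1)*(k - 1)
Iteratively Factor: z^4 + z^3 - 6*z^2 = (z)*(z^3 + z^2 - 6*z) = z*(z + 3)*(z^2 - 2*z) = z^2*(z + 3)*(z - 2)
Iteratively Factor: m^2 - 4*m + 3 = (m - 1)*(m - 3)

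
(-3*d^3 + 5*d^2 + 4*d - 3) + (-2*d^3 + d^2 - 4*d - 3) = -5*d^3 + 6*d^2 - 6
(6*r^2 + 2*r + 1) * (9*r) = 54*r^3 + 18*r^2 + 9*r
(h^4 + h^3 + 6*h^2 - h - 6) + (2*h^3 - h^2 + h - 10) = h^4 + 3*h^3 + 5*h^2 - 16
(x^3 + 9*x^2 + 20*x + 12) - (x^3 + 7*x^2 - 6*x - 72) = 2*x^2 + 26*x + 84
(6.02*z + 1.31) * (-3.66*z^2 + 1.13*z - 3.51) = -22.0332*z^3 + 2.008*z^2 - 19.6499*z - 4.5981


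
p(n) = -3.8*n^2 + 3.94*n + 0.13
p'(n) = 3.94 - 7.6*n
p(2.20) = -9.59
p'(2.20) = -12.78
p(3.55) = -33.77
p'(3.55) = -23.04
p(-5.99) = -159.81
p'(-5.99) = 49.46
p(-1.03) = -7.96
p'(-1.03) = 11.77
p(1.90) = -6.10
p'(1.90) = -10.50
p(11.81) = -483.35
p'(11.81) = -85.82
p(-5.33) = -128.82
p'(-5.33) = 44.45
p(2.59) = -15.16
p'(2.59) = -15.74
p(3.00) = -22.25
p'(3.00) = -18.86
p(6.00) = -113.03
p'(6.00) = -41.66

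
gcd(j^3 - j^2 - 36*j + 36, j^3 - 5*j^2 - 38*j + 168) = j + 6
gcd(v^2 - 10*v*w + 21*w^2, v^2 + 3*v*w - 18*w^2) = v - 3*w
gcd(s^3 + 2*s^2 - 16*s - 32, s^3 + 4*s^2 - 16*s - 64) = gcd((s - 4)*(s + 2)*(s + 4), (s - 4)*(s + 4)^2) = s^2 - 16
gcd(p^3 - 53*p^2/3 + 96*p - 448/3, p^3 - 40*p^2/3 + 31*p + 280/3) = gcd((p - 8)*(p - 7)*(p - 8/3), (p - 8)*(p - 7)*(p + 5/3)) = p^2 - 15*p + 56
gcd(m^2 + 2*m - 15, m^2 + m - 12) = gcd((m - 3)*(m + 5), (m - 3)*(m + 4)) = m - 3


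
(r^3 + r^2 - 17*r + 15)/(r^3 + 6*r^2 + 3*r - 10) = (r - 3)/(r + 2)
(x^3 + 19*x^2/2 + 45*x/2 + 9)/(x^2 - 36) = (2*x^2 + 7*x + 3)/(2*(x - 6))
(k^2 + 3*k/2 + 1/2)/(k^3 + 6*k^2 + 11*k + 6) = (k + 1/2)/(k^2 + 5*k + 6)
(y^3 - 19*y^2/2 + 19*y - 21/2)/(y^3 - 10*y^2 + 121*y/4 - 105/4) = 2*(y^2 - 8*y + 7)/(2*y^2 - 17*y + 35)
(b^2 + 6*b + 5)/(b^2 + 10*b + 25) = (b + 1)/(b + 5)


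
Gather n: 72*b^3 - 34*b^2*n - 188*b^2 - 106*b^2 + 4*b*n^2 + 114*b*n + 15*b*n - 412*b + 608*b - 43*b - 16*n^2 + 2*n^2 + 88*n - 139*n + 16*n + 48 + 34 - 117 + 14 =72*b^3 - 294*b^2 + 153*b + n^2*(4*b - 14) + n*(-34*b^2 + 129*b - 35) - 21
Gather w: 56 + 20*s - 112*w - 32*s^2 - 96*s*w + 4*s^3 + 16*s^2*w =4*s^3 - 32*s^2 + 20*s + w*(16*s^2 - 96*s - 112) + 56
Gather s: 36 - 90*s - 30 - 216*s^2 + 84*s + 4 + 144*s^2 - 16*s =-72*s^2 - 22*s + 10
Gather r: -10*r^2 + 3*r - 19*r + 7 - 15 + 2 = -10*r^2 - 16*r - 6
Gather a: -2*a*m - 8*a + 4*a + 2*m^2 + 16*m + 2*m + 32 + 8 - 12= a*(-2*m - 4) + 2*m^2 + 18*m + 28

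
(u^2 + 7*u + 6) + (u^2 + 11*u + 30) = 2*u^2 + 18*u + 36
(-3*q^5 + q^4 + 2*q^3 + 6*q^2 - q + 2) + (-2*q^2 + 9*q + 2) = -3*q^5 + q^4 + 2*q^3 + 4*q^2 + 8*q + 4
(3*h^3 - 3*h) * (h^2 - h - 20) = 3*h^5 - 3*h^4 - 63*h^3 + 3*h^2 + 60*h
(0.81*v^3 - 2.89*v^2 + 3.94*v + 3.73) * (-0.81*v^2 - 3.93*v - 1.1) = -0.6561*v^5 - 0.8424*v^4 + 7.2753*v^3 - 15.3265*v^2 - 18.9929*v - 4.103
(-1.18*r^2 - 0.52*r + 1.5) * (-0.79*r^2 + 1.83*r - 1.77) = 0.9322*r^4 - 1.7486*r^3 - 0.048*r^2 + 3.6654*r - 2.655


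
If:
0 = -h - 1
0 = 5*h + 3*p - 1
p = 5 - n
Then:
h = -1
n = 3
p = 2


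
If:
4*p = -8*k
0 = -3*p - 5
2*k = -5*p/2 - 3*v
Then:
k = 5/6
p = -5/3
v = 5/6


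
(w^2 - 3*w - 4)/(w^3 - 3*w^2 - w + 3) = (w - 4)/(w^2 - 4*w + 3)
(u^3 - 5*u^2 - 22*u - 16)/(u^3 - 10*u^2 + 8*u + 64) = (u + 1)/(u - 4)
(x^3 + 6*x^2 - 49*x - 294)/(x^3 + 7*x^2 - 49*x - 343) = (x + 6)/(x + 7)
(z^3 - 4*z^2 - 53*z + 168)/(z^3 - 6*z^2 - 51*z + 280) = (z - 3)/(z - 5)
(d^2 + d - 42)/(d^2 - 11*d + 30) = (d + 7)/(d - 5)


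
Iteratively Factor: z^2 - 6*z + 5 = (z - 5)*(z - 1)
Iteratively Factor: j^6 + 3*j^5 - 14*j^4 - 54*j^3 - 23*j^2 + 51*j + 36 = (j - 1)*(j^5 + 4*j^4 - 10*j^3 - 64*j^2 - 87*j - 36) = (j - 1)*(j + 3)*(j^4 + j^3 - 13*j^2 - 25*j - 12) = (j - 1)*(j + 3)^2*(j^3 - 2*j^2 - 7*j - 4) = (j - 4)*(j - 1)*(j + 3)^2*(j^2 + 2*j + 1) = (j - 4)*(j - 1)*(j + 1)*(j + 3)^2*(j + 1)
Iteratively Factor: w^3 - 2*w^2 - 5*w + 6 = (w - 3)*(w^2 + w - 2) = (w - 3)*(w + 2)*(w - 1)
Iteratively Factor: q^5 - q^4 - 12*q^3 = (q - 4)*(q^4 + 3*q^3) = q*(q - 4)*(q^3 + 3*q^2) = q^2*(q - 4)*(q^2 + 3*q) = q^2*(q - 4)*(q + 3)*(q)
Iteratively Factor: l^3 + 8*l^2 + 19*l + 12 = (l + 1)*(l^2 + 7*l + 12) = (l + 1)*(l + 3)*(l + 4)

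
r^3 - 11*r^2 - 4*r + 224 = (r - 8)*(r - 7)*(r + 4)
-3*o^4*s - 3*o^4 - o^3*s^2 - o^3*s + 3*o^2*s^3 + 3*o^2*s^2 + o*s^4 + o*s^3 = (-o + s)*(o + s)*(3*o + s)*(o*s + o)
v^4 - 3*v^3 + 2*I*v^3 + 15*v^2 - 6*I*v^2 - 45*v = v*(v - 3)*(v - 3*I)*(v + 5*I)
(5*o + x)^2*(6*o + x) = 150*o^3 + 85*o^2*x + 16*o*x^2 + x^3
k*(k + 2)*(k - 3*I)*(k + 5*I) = k^4 + 2*k^3 + 2*I*k^3 + 15*k^2 + 4*I*k^2 + 30*k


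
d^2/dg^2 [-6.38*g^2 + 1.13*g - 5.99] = -12.7600000000000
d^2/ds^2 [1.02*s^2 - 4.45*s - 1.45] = 2.04000000000000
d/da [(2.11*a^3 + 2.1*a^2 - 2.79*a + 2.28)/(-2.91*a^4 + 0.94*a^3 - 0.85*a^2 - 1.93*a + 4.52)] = (6.1401*a^6 + 12.222*a^5 - 28.1242*a^4 + 23.6398*a^3 + 15.7575*a^2 + 22.86*a - 8.2104)/(8.4681*a^8 - 5.4708*a^7 + 5.8306*a^6 + 9.6346*a^5 - 29.2123*a^4 + 11.7786*a^3 - 3.9591*a^2 - 17.4472*a + 20.4304)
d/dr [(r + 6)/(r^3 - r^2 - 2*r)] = (-r*(-r^2 + r + 2) + (r + 6)*(-3*r^2 + 2*r + 2))/(r^2*(-r^2 + r + 2)^2)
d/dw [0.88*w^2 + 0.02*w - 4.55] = 1.76*w + 0.02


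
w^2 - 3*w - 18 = (w - 6)*(w + 3)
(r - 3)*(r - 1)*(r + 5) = r^3 + r^2 - 17*r + 15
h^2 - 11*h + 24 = (h - 8)*(h - 3)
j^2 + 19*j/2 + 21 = (j + 7/2)*(j + 6)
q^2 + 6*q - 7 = (q - 1)*(q + 7)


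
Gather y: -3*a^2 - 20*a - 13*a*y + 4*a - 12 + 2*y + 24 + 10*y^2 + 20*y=-3*a^2 - 16*a + 10*y^2 + y*(22 - 13*a) + 12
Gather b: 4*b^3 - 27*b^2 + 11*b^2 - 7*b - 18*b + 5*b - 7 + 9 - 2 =4*b^3 - 16*b^2 - 20*b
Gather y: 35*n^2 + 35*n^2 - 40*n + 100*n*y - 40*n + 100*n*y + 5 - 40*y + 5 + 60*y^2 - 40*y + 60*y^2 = 70*n^2 - 80*n + 120*y^2 + y*(200*n - 80) + 10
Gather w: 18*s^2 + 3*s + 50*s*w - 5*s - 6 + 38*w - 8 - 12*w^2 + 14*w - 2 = 18*s^2 - 2*s - 12*w^2 + w*(50*s + 52) - 16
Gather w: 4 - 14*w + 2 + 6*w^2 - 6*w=6*w^2 - 20*w + 6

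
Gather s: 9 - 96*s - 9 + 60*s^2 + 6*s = 60*s^2 - 90*s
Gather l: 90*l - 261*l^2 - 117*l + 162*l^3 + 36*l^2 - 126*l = 162*l^3 - 225*l^2 - 153*l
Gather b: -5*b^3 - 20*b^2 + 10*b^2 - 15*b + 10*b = -5*b^3 - 10*b^2 - 5*b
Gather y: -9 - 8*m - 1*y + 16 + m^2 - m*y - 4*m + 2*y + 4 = m^2 - 12*m + y*(1 - m) + 11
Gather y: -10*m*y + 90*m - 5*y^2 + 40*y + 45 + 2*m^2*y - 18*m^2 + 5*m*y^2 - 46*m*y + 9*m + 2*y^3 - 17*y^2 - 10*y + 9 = -18*m^2 + 99*m + 2*y^3 + y^2*(5*m - 22) + y*(2*m^2 - 56*m + 30) + 54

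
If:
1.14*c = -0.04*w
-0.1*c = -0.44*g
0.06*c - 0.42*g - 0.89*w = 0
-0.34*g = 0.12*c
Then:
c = 0.00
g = 0.00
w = 0.00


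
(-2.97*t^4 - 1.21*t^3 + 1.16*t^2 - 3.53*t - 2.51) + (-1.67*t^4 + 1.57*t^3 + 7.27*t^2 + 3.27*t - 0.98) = -4.64*t^4 + 0.36*t^3 + 8.43*t^2 - 0.26*t - 3.49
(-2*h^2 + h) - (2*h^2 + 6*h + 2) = -4*h^2 - 5*h - 2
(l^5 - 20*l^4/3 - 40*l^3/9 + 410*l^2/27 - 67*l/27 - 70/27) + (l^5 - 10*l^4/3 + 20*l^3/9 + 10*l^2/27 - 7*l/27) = 2*l^5 - 10*l^4 - 20*l^3/9 + 140*l^2/9 - 74*l/27 - 70/27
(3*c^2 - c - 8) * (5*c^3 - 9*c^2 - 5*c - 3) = 15*c^5 - 32*c^4 - 46*c^3 + 68*c^2 + 43*c + 24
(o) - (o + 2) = -2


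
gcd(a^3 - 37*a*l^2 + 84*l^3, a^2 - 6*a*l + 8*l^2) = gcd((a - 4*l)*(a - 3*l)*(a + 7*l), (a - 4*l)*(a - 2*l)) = a - 4*l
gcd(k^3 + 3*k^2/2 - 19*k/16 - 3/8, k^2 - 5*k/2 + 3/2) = 1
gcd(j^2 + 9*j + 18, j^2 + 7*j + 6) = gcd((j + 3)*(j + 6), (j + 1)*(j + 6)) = j + 6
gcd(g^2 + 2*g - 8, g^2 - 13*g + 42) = 1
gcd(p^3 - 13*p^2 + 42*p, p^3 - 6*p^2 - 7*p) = p^2 - 7*p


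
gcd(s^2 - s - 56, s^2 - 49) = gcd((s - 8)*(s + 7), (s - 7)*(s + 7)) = s + 7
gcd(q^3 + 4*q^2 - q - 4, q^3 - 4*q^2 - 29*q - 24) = q + 1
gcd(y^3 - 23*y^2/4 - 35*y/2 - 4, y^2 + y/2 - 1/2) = 1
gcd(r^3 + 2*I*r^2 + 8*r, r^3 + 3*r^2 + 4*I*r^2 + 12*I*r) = r^2 + 4*I*r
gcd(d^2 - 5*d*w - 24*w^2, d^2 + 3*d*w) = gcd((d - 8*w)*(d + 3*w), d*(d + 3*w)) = d + 3*w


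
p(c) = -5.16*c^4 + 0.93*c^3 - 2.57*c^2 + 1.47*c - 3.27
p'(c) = -20.64*c^3 + 2.79*c^2 - 5.14*c + 1.47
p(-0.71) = -7.25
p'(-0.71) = 13.91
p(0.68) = -4.27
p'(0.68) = -7.22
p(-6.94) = -12417.93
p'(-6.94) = 7070.55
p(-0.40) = -4.46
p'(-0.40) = 5.29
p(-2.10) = -126.66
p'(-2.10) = 215.71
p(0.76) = -4.95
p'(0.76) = -9.89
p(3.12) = -484.41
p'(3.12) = -614.27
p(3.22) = -548.85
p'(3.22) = -675.25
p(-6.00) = -6992.85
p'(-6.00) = 4590.99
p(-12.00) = -108995.79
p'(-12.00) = 36130.83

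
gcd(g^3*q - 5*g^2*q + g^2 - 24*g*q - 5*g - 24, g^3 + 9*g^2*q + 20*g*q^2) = 1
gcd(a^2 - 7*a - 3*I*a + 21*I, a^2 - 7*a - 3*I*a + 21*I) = a^2 + a*(-7 - 3*I) + 21*I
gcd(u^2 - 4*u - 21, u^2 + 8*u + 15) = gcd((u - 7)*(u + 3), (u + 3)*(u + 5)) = u + 3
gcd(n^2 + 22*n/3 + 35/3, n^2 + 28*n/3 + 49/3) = n + 7/3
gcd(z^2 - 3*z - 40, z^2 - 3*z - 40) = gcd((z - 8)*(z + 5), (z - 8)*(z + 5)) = z^2 - 3*z - 40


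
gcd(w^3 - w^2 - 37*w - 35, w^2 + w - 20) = w + 5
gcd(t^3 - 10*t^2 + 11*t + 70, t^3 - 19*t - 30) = t^2 - 3*t - 10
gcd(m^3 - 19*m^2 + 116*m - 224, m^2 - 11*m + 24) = m - 8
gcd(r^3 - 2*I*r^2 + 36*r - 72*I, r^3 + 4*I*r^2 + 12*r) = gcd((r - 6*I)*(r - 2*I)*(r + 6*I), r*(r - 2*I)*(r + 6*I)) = r^2 + 4*I*r + 12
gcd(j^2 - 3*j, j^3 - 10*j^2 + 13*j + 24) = j - 3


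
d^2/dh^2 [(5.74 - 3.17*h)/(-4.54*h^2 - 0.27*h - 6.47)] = ((50.4074 - 86.3508*h)*(4.54*h^2 + 0.27*h + 6.47) + (3.17*h - 5.74)*(9.08*h + 0.27)*(18.16*h + 0.54))/(4.54*h^2 + 0.27*h + 6.47)^3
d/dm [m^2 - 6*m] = 2*m - 6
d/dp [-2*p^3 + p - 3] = 1 - 6*p^2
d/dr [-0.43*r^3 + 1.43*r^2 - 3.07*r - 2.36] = -1.29*r^2 + 2.86*r - 3.07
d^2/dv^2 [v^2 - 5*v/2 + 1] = 2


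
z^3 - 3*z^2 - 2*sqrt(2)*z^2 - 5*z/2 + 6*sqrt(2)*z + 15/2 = (z - 3)*(z - 5*sqrt(2)/2)*(z + sqrt(2)/2)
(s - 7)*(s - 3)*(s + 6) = s^3 - 4*s^2 - 39*s + 126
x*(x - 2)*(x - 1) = x^3 - 3*x^2 + 2*x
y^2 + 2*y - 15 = (y - 3)*(y + 5)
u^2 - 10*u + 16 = (u - 8)*(u - 2)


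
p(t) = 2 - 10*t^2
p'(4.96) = -99.20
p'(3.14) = -62.80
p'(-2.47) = 49.40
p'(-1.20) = 24.00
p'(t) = -20*t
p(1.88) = -33.34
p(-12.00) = -1438.00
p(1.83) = -31.49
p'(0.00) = 0.00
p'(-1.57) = 31.40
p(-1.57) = -22.65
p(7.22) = -519.28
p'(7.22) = -144.40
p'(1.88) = -37.60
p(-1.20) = -12.40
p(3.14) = -96.60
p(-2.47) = -59.01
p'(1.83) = -36.60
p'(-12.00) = 240.00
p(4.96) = -244.02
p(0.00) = 2.00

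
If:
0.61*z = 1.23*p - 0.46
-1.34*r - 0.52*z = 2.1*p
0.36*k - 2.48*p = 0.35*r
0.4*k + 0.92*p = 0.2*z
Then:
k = -0.23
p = -0.11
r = 0.56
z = -0.98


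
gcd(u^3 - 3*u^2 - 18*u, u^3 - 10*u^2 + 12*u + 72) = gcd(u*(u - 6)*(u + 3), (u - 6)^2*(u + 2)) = u - 6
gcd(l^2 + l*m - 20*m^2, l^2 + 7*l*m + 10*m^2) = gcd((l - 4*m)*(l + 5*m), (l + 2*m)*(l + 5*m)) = l + 5*m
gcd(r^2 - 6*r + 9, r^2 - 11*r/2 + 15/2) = r - 3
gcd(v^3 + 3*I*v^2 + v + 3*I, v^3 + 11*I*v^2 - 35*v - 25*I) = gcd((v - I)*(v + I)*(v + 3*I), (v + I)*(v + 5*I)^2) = v + I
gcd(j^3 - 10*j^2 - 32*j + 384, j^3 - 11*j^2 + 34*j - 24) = 1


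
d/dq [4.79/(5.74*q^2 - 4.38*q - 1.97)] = (20.9802 - 54.9892*q)/(-5.74*q^2 + 4.38*q + 1.97)^2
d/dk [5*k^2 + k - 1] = 10*k + 1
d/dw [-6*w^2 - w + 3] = -12*w - 1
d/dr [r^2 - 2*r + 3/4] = 2*r - 2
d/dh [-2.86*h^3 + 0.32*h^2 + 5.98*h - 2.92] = -8.58*h^2 + 0.64*h + 5.98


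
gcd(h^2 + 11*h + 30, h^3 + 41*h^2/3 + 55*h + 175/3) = h + 5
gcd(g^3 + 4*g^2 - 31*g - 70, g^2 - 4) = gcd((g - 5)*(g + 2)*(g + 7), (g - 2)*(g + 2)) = g + 2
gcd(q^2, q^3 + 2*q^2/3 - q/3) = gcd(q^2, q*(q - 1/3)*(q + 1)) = q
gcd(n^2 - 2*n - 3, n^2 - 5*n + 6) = n - 3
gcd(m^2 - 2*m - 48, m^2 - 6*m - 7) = 1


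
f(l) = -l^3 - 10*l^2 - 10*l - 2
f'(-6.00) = 2.00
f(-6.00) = -86.00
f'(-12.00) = -202.00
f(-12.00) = 406.00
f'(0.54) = -21.67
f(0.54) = -10.47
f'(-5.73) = 6.10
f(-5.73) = -84.90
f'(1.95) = -60.41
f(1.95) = -66.94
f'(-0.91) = 5.72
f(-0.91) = -0.43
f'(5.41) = -206.00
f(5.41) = -507.12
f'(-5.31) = 11.61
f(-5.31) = -81.14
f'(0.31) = -16.49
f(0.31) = -6.09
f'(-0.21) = -5.93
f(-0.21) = -0.33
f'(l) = -3*l^2 - 20*l - 10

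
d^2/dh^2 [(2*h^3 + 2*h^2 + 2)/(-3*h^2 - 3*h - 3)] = 4*(h^3 - 3*h^2 - 6*h - 1)/(3*(h^6 + 3*h^5 + 6*h^4 + 7*h^3 + 6*h^2 + 3*h + 1))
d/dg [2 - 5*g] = -5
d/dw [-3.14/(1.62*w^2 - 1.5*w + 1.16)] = (10.1736*w - 4.71)/(1.62*w^2 - 1.5*w + 1.16)^2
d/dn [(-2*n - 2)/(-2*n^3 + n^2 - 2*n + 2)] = 2*(2*n^3 - n^2 + 2*n - 2*(n + 1)*(3*n^2 - n + 1) - 2)/(2*n^3 - n^2 + 2*n - 2)^2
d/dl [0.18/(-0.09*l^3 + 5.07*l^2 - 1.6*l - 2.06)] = (0.0486*l^2 - 1.8252*l + 0.288)/(0.09*l^3 - 5.07*l^2 + 1.6*l + 2.06)^2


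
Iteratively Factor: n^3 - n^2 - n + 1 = (n - 1)*(n^2 - 1) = (n - 1)*(n + 1)*(n - 1)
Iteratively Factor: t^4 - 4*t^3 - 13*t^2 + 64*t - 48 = (t + 4)*(t^3 - 8*t^2 + 19*t - 12) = (t - 3)*(t + 4)*(t^2 - 5*t + 4) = (t - 4)*(t - 3)*(t + 4)*(t - 1)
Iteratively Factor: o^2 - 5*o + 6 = (o - 2)*(o - 3)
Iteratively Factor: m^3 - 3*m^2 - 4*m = (m + 1)*(m^2 - 4*m) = m*(m + 1)*(m - 4)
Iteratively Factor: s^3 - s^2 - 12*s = (s + 3)*(s^2 - 4*s) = (s - 4)*(s + 3)*(s)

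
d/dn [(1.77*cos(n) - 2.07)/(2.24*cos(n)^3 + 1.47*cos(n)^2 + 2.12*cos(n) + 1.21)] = (7.9296*cos(n)^3 - 11.3085*cos(n)^2 - 6.0858*cos(n) - 6.5301)*sin(n)/(5.0176*cos(n)^6 + 6.5856*cos(n)^5 + 11.6585*cos(n)^4 + 11.6536*cos(n)^3 + 8.0518*cos(n)^2 + 5.1304*cos(n) + 1.4641)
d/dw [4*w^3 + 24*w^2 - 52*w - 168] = 12*w^2 + 48*w - 52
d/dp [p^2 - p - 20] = 2*p - 1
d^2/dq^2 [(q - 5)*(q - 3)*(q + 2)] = 6*q - 12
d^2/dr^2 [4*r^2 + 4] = 8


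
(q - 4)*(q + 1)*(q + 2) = q^3 - q^2 - 10*q - 8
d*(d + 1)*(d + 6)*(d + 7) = d^4 + 14*d^3 + 55*d^2 + 42*d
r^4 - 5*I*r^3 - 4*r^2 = r^2*(r - 4*I)*(r - I)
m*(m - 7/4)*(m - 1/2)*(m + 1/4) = m^4 - 2*m^3 + 5*m^2/16 + 7*m/32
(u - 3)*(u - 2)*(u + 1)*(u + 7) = u^4 + 3*u^3 - 27*u^2 + 13*u + 42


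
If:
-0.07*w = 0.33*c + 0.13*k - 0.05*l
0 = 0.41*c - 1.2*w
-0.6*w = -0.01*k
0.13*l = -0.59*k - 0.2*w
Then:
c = 0.00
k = 0.00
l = 0.00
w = 0.00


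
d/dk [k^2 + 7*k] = 2*k + 7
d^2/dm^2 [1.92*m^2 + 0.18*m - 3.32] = 3.84000000000000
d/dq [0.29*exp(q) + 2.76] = 0.29*exp(q)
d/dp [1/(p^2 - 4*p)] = 2*(2 - p)/(p^2*(p - 4)^2)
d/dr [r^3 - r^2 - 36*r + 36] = 3*r^2 - 2*r - 36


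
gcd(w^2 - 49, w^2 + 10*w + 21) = w + 7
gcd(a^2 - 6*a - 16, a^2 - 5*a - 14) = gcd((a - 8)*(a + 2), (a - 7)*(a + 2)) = a + 2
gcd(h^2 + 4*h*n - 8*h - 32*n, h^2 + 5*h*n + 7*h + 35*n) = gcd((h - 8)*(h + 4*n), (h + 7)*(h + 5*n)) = 1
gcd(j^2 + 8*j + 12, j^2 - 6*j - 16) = j + 2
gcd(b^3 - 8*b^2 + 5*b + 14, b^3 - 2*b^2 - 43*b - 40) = b + 1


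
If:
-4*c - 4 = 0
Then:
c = -1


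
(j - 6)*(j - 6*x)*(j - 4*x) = j^3 - 10*j^2*x - 6*j^2 + 24*j*x^2 + 60*j*x - 144*x^2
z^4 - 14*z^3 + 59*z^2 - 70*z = z*(z - 7)*(z - 5)*(z - 2)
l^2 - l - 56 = (l - 8)*(l + 7)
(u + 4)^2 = u^2 + 8*u + 16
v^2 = v^2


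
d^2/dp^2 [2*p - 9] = 0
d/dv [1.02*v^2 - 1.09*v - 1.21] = 2.04*v - 1.09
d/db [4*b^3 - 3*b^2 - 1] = 6*b*(2*b - 1)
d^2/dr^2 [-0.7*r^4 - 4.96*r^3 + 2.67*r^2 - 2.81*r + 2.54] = -8.4*r^2 - 29.76*r + 5.34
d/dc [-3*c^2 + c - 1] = 1 - 6*c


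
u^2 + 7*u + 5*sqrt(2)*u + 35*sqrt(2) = (u + 7)*(u + 5*sqrt(2))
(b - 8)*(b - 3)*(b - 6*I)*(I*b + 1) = I*b^4 + 7*b^3 - 11*I*b^3 - 77*b^2 + 18*I*b^2 + 168*b + 66*I*b - 144*I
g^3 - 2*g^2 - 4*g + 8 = (g - 2)^2*(g + 2)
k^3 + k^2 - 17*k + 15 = (k - 3)*(k - 1)*(k + 5)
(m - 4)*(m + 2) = m^2 - 2*m - 8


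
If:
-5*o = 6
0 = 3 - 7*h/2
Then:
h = 6/7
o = -6/5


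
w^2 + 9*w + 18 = (w + 3)*(w + 6)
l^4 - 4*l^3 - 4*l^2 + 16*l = l*(l - 4)*(l - 2)*(l + 2)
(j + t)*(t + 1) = j*t + j + t^2 + t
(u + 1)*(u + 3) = u^2 + 4*u + 3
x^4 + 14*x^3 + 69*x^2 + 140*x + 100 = (x + 2)^2*(x + 5)^2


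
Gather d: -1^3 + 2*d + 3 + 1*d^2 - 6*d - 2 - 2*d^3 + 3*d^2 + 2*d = -2*d^3 + 4*d^2 - 2*d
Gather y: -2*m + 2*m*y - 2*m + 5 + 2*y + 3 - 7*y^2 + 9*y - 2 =-4*m - 7*y^2 + y*(2*m + 11) + 6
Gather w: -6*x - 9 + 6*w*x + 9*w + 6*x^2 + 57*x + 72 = w*(6*x + 9) + 6*x^2 + 51*x + 63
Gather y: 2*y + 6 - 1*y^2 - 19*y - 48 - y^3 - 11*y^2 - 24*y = -y^3 - 12*y^2 - 41*y - 42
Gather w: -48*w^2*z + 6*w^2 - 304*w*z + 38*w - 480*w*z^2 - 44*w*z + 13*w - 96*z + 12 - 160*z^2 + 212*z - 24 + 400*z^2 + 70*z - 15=w^2*(6 - 48*z) + w*(-480*z^2 - 348*z + 51) + 240*z^2 + 186*z - 27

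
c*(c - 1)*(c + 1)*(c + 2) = c^4 + 2*c^3 - c^2 - 2*c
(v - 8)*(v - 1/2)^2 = v^3 - 9*v^2 + 33*v/4 - 2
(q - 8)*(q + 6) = q^2 - 2*q - 48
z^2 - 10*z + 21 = (z - 7)*(z - 3)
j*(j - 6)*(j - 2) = j^3 - 8*j^2 + 12*j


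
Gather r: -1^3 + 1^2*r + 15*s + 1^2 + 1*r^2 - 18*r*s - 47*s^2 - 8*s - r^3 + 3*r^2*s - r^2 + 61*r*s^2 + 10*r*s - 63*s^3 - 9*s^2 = -r^3 + 3*r^2*s + r*(61*s^2 - 8*s + 1) - 63*s^3 - 56*s^2 + 7*s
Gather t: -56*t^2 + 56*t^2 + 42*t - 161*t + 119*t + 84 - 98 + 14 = 0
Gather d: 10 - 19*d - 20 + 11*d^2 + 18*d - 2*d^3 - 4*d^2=-2*d^3 + 7*d^2 - d - 10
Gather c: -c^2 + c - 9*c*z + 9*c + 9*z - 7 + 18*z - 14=-c^2 + c*(10 - 9*z) + 27*z - 21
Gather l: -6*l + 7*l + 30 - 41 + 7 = l - 4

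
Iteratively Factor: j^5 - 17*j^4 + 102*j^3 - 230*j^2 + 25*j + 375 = (j - 5)*(j^4 - 12*j^3 + 42*j^2 - 20*j - 75) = (j - 5)*(j + 1)*(j^3 - 13*j^2 + 55*j - 75) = (j - 5)^2*(j + 1)*(j^2 - 8*j + 15) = (j - 5)^3*(j + 1)*(j - 3)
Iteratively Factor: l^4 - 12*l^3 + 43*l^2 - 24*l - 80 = (l - 4)*(l^3 - 8*l^2 + 11*l + 20) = (l - 4)*(l + 1)*(l^2 - 9*l + 20) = (l - 4)^2*(l + 1)*(l - 5)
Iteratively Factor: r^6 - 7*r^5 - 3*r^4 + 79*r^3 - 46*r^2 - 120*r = (r + 3)*(r^5 - 10*r^4 + 27*r^3 - 2*r^2 - 40*r) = (r - 5)*(r + 3)*(r^4 - 5*r^3 + 2*r^2 + 8*r) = (r - 5)*(r + 1)*(r + 3)*(r^3 - 6*r^2 + 8*r) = (r - 5)*(r - 4)*(r + 1)*(r + 3)*(r^2 - 2*r) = (r - 5)*(r - 4)*(r - 2)*(r + 1)*(r + 3)*(r)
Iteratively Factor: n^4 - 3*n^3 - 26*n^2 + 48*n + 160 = (n - 5)*(n^3 + 2*n^2 - 16*n - 32) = (n - 5)*(n + 4)*(n^2 - 2*n - 8) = (n - 5)*(n + 2)*(n + 4)*(n - 4)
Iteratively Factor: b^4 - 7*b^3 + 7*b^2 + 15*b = (b)*(b^3 - 7*b^2 + 7*b + 15) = b*(b + 1)*(b^2 - 8*b + 15) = b*(b - 5)*(b + 1)*(b - 3)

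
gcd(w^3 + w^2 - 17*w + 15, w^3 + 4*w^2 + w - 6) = w - 1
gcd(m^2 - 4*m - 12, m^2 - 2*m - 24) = m - 6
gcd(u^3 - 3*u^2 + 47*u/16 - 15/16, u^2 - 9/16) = u - 3/4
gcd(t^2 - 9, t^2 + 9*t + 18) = t + 3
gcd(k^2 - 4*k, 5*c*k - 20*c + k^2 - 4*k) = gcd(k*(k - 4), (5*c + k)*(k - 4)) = k - 4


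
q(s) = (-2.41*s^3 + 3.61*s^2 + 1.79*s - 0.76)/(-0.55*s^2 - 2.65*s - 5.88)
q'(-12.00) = 3.81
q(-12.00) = -87.50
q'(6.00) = 3.14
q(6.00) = 9.15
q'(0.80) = -0.26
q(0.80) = -0.21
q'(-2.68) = 22.80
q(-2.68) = -24.47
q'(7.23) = 3.42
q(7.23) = 13.20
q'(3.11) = 1.82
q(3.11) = 1.69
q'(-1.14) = 5.03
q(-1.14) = -1.53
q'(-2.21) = 19.42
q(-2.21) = -14.37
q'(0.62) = -0.39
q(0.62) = -0.15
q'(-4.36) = 10.57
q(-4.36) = -54.34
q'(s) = (1.1*s + 2.65)*(-2.41*s^3 + 3.61*s^2 + 1.79*s - 0.76)/(-0.55*s^2 - 2.65*s - 5.88)^2 + (-7.23*s^2 + 7.22*s + 1.79)/(-0.55*s^2 - 2.65*s - 5.88) = (1.3255*s^4 + 12.773*s^3 + 33.9304*s^2 - 43.2896*s - 12.5392)/(0.3025*s^4 + 2.915*s^3 + 13.4905*s^2 + 31.164*s + 34.5744)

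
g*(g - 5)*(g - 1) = g^3 - 6*g^2 + 5*g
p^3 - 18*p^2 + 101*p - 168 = (p - 8)*(p - 7)*(p - 3)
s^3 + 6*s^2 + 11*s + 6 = (s + 1)*(s + 2)*(s + 3)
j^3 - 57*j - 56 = (j - 8)*(j + 1)*(j + 7)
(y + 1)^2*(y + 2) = y^3 + 4*y^2 + 5*y + 2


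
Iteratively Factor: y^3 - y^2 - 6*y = (y - 3)*(y^2 + 2*y) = (y - 3)*(y + 2)*(y)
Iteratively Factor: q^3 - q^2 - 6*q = (q)*(q^2 - q - 6) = q*(q + 2)*(q - 3)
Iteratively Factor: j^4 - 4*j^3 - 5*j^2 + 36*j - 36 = (j - 3)*(j^3 - j^2 - 8*j + 12) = (j - 3)*(j + 3)*(j^2 - 4*j + 4) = (j - 3)*(j - 2)*(j + 3)*(j - 2)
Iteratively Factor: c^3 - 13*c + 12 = (c - 1)*(c^2 + c - 12) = (c - 3)*(c - 1)*(c + 4)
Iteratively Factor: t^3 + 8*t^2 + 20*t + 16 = (t + 2)*(t^2 + 6*t + 8) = (t + 2)*(t + 4)*(t + 2)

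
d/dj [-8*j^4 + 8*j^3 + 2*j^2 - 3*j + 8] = -32*j^3 + 24*j^2 + 4*j - 3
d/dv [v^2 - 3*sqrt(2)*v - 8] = 2*v - 3*sqrt(2)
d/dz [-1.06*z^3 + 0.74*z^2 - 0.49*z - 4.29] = -3.18*z^2 + 1.48*z - 0.49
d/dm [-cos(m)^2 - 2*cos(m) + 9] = 2*(cos(m) + 1)*sin(m)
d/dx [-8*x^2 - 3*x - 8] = -16*x - 3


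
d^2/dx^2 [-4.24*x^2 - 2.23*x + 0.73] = -8.48000000000000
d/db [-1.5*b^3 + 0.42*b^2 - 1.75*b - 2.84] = -4.5*b^2 + 0.84*b - 1.75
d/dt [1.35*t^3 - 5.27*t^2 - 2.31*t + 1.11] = 4.05*t^2 - 10.54*t - 2.31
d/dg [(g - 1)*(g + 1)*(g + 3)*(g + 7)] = 4*g^3 + 30*g^2 + 40*g - 10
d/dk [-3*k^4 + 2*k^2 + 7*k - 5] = -12*k^3 + 4*k + 7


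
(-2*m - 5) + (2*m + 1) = -4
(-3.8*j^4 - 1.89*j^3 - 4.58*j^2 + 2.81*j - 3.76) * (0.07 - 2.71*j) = 10.298*j^5 + 4.8559*j^4 + 12.2795*j^3 - 7.9357*j^2 + 10.3863*j - 0.2632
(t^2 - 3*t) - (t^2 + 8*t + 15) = -11*t - 15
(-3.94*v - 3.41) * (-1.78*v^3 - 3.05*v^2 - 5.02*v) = 7.0132*v^4 + 18.0868*v^3 + 30.1793*v^2 + 17.1182*v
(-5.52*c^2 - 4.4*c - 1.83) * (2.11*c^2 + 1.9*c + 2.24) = -11.6472*c^4 - 19.772*c^3 - 24.5861*c^2 - 13.333*c - 4.0992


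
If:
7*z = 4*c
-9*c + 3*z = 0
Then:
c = 0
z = 0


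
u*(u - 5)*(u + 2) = u^3 - 3*u^2 - 10*u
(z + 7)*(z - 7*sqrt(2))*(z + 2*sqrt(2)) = z^3 - 5*sqrt(2)*z^2 + 7*z^2 - 35*sqrt(2)*z - 28*z - 196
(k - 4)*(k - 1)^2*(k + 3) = k^4 - 3*k^3 - 9*k^2 + 23*k - 12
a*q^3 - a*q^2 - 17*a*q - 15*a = (q - 5)*(q + 3)*(a*q + a)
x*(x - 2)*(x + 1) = x^3 - x^2 - 2*x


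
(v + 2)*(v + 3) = v^2 + 5*v + 6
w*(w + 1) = w^2 + w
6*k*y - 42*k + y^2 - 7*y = (6*k + y)*(y - 7)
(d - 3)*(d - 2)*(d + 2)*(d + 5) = d^4 + 2*d^3 - 19*d^2 - 8*d + 60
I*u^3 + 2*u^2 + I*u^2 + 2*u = u*(u - 2*I)*(I*u + I)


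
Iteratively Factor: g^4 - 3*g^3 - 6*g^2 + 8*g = (g)*(g^3 - 3*g^2 - 6*g + 8) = g*(g - 4)*(g^2 + g - 2) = g*(g - 4)*(g - 1)*(g + 2)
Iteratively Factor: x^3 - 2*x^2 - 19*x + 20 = (x + 4)*(x^2 - 6*x + 5) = (x - 5)*(x + 4)*(x - 1)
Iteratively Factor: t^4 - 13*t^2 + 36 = (t - 2)*(t^3 + 2*t^2 - 9*t - 18) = (t - 2)*(t + 3)*(t^2 - t - 6) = (t - 2)*(t + 2)*(t + 3)*(t - 3)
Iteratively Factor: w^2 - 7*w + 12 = (w - 3)*(w - 4)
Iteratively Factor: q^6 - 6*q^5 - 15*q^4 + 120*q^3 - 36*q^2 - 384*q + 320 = (q - 2)*(q^5 - 4*q^4 - 23*q^3 + 74*q^2 + 112*q - 160) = (q - 2)*(q + 4)*(q^4 - 8*q^3 + 9*q^2 + 38*q - 40) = (q - 4)*(q - 2)*(q + 4)*(q^3 - 4*q^2 - 7*q + 10) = (q - 5)*(q - 4)*(q - 2)*(q + 4)*(q^2 + q - 2) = (q - 5)*(q - 4)*(q - 2)*(q + 2)*(q + 4)*(q - 1)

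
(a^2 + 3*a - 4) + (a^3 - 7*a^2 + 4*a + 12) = a^3 - 6*a^2 + 7*a + 8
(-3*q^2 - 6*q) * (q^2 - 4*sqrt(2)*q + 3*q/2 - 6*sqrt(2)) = -3*q^4 - 21*q^3/2 + 12*sqrt(2)*q^3 - 9*q^2 + 42*sqrt(2)*q^2 + 36*sqrt(2)*q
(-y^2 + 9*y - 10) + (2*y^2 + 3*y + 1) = y^2 + 12*y - 9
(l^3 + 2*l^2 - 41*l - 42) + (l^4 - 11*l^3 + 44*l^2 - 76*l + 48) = l^4 - 10*l^3 + 46*l^2 - 117*l + 6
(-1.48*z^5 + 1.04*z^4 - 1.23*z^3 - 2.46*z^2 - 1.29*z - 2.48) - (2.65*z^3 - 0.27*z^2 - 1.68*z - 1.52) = -1.48*z^5 + 1.04*z^4 - 3.88*z^3 - 2.19*z^2 + 0.39*z - 0.96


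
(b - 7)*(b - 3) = b^2 - 10*b + 21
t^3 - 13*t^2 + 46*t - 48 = (t - 8)*(t - 3)*(t - 2)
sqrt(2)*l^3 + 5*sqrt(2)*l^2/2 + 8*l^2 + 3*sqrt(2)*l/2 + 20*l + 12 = (l + 3/2)*(l + 4*sqrt(2))*(sqrt(2)*l + sqrt(2))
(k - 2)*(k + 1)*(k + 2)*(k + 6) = k^4 + 7*k^3 + 2*k^2 - 28*k - 24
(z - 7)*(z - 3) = z^2 - 10*z + 21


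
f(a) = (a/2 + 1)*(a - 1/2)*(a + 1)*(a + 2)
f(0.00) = -1.00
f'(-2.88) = -7.63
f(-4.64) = 65.20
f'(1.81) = 43.93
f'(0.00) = 0.00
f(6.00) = 1232.00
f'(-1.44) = 0.10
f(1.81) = 26.72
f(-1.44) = 0.13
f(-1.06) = 0.04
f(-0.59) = -0.44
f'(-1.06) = -0.63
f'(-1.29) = -0.16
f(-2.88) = 2.46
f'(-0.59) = -1.31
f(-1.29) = 0.13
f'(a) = (a/2 + 1)*(a - 1/2)*(a + 1) + (a/2 + 1)*(a - 1/2)*(a + 2) + (a/2 + 1)*(a + 1)*(a + 2) + (a - 1/2)*(a + 1)*(a + 2)/2 = a*(8*a^2 + 27*a + 22)/4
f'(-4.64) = -79.99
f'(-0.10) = -0.48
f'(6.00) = 708.00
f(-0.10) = -0.97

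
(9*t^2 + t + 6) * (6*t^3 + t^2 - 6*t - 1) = 54*t^5 + 15*t^4 - 17*t^3 - 9*t^2 - 37*t - 6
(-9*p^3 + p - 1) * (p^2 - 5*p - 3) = -9*p^5 + 45*p^4 + 28*p^3 - 6*p^2 + 2*p + 3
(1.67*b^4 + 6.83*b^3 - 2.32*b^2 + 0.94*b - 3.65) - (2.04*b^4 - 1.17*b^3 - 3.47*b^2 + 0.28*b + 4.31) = -0.37*b^4 + 8.0*b^3 + 1.15*b^2 + 0.66*b - 7.96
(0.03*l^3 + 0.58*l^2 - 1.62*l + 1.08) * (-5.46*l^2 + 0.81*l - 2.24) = -0.1638*l^5 - 3.1425*l^4 + 9.2478*l^3 - 8.5082*l^2 + 4.5036*l - 2.4192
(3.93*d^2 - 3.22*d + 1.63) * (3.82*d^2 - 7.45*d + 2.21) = 15.0126*d^4 - 41.5789*d^3 + 38.9009*d^2 - 19.2597*d + 3.6023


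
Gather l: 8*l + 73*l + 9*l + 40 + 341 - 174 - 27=90*l + 180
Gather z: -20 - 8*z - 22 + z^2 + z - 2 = z^2 - 7*z - 44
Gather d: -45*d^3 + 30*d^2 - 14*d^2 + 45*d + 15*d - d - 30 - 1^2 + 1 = -45*d^3 + 16*d^2 + 59*d - 30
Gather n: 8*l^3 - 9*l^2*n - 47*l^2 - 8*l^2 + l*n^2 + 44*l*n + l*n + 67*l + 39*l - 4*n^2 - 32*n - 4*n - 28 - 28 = 8*l^3 - 55*l^2 + 106*l + n^2*(l - 4) + n*(-9*l^2 + 45*l - 36) - 56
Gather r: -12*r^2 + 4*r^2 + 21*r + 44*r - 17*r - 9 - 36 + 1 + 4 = -8*r^2 + 48*r - 40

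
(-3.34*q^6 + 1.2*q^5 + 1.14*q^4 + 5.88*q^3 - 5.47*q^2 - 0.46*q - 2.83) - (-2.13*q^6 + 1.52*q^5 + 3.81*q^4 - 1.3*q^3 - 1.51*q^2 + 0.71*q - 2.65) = -1.21*q^6 - 0.32*q^5 - 2.67*q^4 + 7.18*q^3 - 3.96*q^2 - 1.17*q - 0.18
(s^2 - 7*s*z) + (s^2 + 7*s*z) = 2*s^2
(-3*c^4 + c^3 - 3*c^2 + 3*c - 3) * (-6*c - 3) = 18*c^5 + 3*c^4 + 15*c^3 - 9*c^2 + 9*c + 9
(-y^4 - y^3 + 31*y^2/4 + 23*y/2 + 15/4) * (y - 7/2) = -y^5 + 5*y^4/2 + 45*y^3/4 - 125*y^2/8 - 73*y/2 - 105/8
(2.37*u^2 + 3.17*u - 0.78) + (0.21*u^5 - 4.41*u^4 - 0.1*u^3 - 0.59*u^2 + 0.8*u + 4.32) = 0.21*u^5 - 4.41*u^4 - 0.1*u^3 + 1.78*u^2 + 3.97*u + 3.54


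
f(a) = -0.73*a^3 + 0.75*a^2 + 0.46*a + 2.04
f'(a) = -2.19*a^2 + 1.5*a + 0.46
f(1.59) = 1.73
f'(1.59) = -2.69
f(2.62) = -4.74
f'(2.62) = -10.64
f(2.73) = -5.97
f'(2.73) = -11.77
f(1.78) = 1.12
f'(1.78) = -3.81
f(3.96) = -29.71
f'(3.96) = -27.94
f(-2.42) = 15.67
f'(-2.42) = -16.00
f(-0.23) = 1.98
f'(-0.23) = -0.00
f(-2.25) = 13.12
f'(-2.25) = -14.00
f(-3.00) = 27.12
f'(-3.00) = -23.75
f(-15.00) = 2627.64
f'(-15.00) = -514.79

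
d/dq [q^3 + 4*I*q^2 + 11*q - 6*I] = 3*q^2 + 8*I*q + 11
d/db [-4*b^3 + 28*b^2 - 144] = 4*b*(14 - 3*b)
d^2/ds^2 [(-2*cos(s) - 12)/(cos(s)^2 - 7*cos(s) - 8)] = 2*(-9*sin(s)^4*cos(s) - 31*sin(s)^4 + 456*sin(s)^2 + 257*cos(s)/2 + 18*cos(3*s) + cos(5*s)/2 + 147)/(sin(s)^2 + 7*cos(s) + 7)^3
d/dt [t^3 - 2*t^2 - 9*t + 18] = 3*t^2 - 4*t - 9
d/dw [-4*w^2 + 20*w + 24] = 20 - 8*w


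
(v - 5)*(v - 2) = v^2 - 7*v + 10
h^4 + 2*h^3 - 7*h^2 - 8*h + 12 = (h - 2)*(h - 1)*(h + 2)*(h + 3)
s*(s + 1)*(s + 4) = s^3 + 5*s^2 + 4*s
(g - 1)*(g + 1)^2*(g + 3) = g^4 + 4*g^3 + 2*g^2 - 4*g - 3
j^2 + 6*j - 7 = (j - 1)*(j + 7)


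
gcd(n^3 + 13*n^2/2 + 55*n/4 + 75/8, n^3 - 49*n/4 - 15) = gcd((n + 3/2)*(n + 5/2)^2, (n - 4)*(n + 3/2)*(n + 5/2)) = n^2 + 4*n + 15/4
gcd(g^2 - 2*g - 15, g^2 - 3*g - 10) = g - 5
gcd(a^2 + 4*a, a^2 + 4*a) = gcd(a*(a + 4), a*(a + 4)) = a^2 + 4*a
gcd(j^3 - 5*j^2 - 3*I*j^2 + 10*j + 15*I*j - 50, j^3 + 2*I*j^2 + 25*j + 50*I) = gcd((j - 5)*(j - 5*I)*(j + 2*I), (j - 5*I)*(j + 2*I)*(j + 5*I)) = j^2 - 3*I*j + 10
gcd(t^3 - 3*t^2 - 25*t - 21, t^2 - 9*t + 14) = t - 7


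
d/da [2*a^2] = 4*a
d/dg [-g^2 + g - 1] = 1 - 2*g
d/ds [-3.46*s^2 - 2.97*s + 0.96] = -6.92*s - 2.97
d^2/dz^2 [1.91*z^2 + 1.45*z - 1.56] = 3.82000000000000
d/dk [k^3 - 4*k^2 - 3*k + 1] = 3*k^2 - 8*k - 3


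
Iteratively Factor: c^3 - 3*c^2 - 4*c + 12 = (c - 3)*(c^2 - 4) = (c - 3)*(c + 2)*(c - 2)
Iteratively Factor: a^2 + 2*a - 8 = (a + 4)*(a - 2)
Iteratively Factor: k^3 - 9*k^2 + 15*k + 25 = (k - 5)*(k^2 - 4*k - 5) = (k - 5)^2*(k + 1)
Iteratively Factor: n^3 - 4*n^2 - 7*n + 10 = (n - 1)*(n^2 - 3*n - 10) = (n - 1)*(n + 2)*(n - 5)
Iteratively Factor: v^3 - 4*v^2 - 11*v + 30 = (v - 5)*(v^2 + v - 6) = (v - 5)*(v + 3)*(v - 2)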